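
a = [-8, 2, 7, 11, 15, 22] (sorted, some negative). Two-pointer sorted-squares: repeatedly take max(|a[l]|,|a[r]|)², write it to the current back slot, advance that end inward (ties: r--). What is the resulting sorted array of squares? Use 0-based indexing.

[4, 49, 64, 121, 225, 484]

[0,5] |-8|<=|22| out[5]=484 → r--
[0,4] |-8|<=|15| out[4]=225 → r--
[0,3] |-8|<=|11| out[3]=121 → r--
[0,2] |-8|>|7| out[2]=64 → l++
[1,2] |2|<=|7| out[1]=49 → r--
[1,1] |2|<=|2| out[0]=4 → r--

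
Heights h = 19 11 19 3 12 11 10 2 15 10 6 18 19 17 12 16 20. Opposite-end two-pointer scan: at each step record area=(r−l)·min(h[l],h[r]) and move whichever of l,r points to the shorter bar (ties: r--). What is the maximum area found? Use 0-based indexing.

l=0 r=16: min(19,20)*16=304 best=304 *, l++
l=1 r=16: min(11,20)*15=165 best=304, l++
l=2 r=16: min(19,20)*14=266 best=304, l++
l=3 r=16: min(3,20)*13=39 best=304, l++
l=4 r=16: min(12,20)*12=144 best=304, l++
l=5 r=16: min(11,20)*11=121 best=304, l++
l=6 r=16: min(10,20)*10=100 best=304, l++
l=7 r=16: min(2,20)*9=18 best=304, l++
l=8 r=16: min(15,20)*8=120 best=304, l++
l=9 r=16: min(10,20)*7=70 best=304, l++
l=10 r=16: min(6,20)*6=36 best=304, l++
l=11 r=16: min(18,20)*5=90 best=304, l++
l=12 r=16: min(19,20)*4=76 best=304, l++
l=13 r=16: min(17,20)*3=51 best=304, l++
l=14 r=16: min(12,20)*2=24 best=304, l++
l=15 r=16: min(16,20)*1=16 best=304, l++

max area = 304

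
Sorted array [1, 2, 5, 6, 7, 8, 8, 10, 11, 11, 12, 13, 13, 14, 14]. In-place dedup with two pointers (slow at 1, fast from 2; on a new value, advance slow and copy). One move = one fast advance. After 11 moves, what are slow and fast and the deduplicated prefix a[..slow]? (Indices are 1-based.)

slow=10, fast=13, prefix=[1, 2, 5, 6, 7, 8, 10, 11, 12, 13]

slow=1 fast=2: a[fast]=2≠a[slow]=1 write a[2]=2, slow++,fast++
slow=2 fast=3: a[fast]=5≠a[slow]=2 write a[3]=5, slow++,fast++
slow=3 fast=4: a[fast]=6≠a[slow]=5 write a[4]=6, slow++,fast++
slow=4 fast=5: a[fast]=7≠a[slow]=6 write a[5]=7, slow++,fast++
slow=5 fast=6: a[fast]=8≠a[slow]=7 write a[6]=8, slow++,fast++
slow=6 fast=7: a[fast]=8=a[slow] dup, fast++
slow=6 fast=8: a[fast]=10≠a[slow]=8 write a[7]=10, slow++,fast++
slow=7 fast=9: a[fast]=11≠a[slow]=10 write a[8]=11, slow++,fast++
slow=8 fast=10: a[fast]=11=a[slow] dup, fast++
slow=8 fast=11: a[fast]=12≠a[slow]=11 write a[9]=12, slow++,fast++
slow=9 fast=12: a[fast]=13≠a[slow]=12 write a[10]=13, slow++,fast++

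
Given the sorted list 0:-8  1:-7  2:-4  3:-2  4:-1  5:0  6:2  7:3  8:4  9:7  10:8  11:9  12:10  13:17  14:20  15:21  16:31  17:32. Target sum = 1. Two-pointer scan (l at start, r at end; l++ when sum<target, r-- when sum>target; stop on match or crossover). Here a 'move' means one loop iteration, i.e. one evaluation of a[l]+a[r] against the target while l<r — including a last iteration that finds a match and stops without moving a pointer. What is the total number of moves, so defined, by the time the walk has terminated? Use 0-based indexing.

7 moves

[0,17] -8+32=24 >1 → r--
[0,16] -8+31=23 >1 → r--
[0,15] -8+21=13 >1 → r--
[0,14] -8+20=12 >1 → r--
[0,13] -8+17=9 >1 → r--
[0,12] -8+10=2 >1 → r--
[0,11] -8+9=1 → found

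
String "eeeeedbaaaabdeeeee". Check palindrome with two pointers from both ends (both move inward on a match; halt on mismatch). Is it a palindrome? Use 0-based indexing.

palindrome

l=0 r=17: 'e'=='e', l++,r--
l=1 r=16: 'e'=='e', l++,r--
l=2 r=15: 'e'=='e', l++,r--
l=3 r=14: 'e'=='e', l++,r--
l=4 r=13: 'e'=='e', l++,r--
l=5 r=12: 'd'=='d', l++,r--
l=6 r=11: 'b'=='b', l++,r--
l=7 r=10: 'a'=='a', l++,r--
l=8 r=9: 'a'=='a', l++,r--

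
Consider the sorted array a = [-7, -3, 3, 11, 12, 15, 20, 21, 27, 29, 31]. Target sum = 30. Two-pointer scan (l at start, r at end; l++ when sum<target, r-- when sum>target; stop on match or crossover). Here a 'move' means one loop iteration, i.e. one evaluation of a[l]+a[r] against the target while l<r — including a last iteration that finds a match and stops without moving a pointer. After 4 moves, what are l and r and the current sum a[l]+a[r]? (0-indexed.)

[0,10] -7+31=24 <30 → l++
[1,10] -3+31=28 <30 → l++
[2,10] 3+31=34 >30 → r--
[2,9] 3+29=32 >30 → r--

l=2, r=8, sum=30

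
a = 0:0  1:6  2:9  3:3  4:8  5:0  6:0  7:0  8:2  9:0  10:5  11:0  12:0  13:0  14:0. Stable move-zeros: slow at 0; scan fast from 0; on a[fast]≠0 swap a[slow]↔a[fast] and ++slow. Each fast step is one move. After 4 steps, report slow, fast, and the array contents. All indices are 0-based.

slow=3, fast=4, a=[6, 9, 3, 0, 8, 0, 0, 0, 2, 0, 5, 0, 0, 0, 0]

slow=0 fast=0: a[fast]=0, fast++
slow=0 fast=1: a[fast]=6≠0 swap→a[0]=6, slow++,fast++
slow=1 fast=2: a[fast]=9≠0 swap→a[1]=9, slow++,fast++
slow=2 fast=3: a[fast]=3≠0 swap→a[2]=3, slow++,fast++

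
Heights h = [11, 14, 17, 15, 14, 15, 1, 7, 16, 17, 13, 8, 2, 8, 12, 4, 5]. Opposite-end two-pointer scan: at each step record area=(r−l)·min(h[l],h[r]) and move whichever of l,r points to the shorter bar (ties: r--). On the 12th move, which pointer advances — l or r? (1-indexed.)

l=1 r=17: min(11,5)*16=80 best=80 *, r--
l=1 r=16: min(11,4)*15=60 best=80, r--
l=1 r=15: min(11,12)*14=154 best=154 *, l++
l=2 r=15: min(14,12)*13=156 best=156 *, r--
l=2 r=14: min(14,8)*12=96 best=156, r--
l=2 r=13: min(14,2)*11=22 best=156, r--
l=2 r=12: min(14,8)*10=80 best=156, r--
l=2 r=11: min(14,13)*9=117 best=156, r--
l=2 r=10: min(14,17)*8=112 best=156, l++
l=3 r=10: min(17,17)*7=119 best=156, r--
l=3 r=9: min(17,16)*6=96 best=156, r--
l=3 r=8: min(17,7)*5=35 best=156, r--

r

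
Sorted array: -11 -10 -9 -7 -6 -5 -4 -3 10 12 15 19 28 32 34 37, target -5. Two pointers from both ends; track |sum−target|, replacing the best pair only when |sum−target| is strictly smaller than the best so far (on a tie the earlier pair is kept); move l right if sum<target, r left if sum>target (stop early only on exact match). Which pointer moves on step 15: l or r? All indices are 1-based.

[1,16] -11+37=26 d=31 * → r--
[1,15] -11+34=23 d=28 * → r--
[1,14] -11+32=21 d=26 * → r--
[1,13] -11+28=17 d=22 * → r--
[1,12] -11+19=8 d=13 * → r--
[1,11] -11+15=4 d=9 * → r--
[1,10] -11+12=1 d=6 * → r--
[1,9] -11+10=-1 d=4 * → r--
[1,8] -11+-3=-14 d=9 → l++
[2,8] -10+-3=-13 d=8 → l++
[3,8] -9+-3=-12 d=7 → l++
[4,8] -7+-3=-10 d=5 → l++
[5,8] -6+-3=-9 d=4 → l++
[6,8] -5+-3=-8 d=3 * → l++
[7,8] -4+-3=-7 d=2 * → l++

l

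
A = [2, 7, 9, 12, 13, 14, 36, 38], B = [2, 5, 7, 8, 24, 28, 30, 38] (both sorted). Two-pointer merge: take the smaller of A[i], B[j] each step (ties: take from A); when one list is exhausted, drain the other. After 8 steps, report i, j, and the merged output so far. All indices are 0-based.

i=0 j=0: A[i]=2<=B[j]=2 take 2, i++
i=1 j=0: A[i]=7>B[j]=2 take 2, j++
i=1 j=1: A[i]=7>B[j]=5 take 5, j++
i=1 j=2: A[i]=7<=B[j]=7 take 7, i++
i=2 j=2: A[i]=9>B[j]=7 take 7, j++
i=2 j=3: A[i]=9>B[j]=8 take 8, j++
i=2 j=4: A[i]=9<=B[j]=24 take 9, i++
i=3 j=4: A[i]=12<=B[j]=24 take 12, i++

i=4, j=4, merged so far=[2, 2, 5, 7, 7, 8, 9, 12]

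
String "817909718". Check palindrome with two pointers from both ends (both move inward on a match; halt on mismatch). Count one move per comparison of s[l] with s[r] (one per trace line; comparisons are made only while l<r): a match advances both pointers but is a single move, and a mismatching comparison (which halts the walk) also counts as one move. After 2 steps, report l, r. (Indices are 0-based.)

l=0 r=8: '8'=='8', l++,r--
l=1 r=7: '1'=='1', l++,r--

l=2, r=6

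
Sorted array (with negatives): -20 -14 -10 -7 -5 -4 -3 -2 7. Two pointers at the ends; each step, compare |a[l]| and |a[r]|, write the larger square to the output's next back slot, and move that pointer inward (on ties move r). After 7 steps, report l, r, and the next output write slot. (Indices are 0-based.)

l=6, r=7, next write slot=1

l=0 r=8: |-20|>|7| out[8]=400, l++
l=1 r=8: |-14|>|7| out[7]=196, l++
l=2 r=8: |-10|>|7| out[6]=100, l++
l=3 r=8: |-7|<=|7| out[5]=49, r--
l=3 r=7: |-7|>|-2| out[4]=49, l++
l=4 r=7: |-5|>|-2| out[3]=25, l++
l=5 r=7: |-4|>|-2| out[2]=16, l++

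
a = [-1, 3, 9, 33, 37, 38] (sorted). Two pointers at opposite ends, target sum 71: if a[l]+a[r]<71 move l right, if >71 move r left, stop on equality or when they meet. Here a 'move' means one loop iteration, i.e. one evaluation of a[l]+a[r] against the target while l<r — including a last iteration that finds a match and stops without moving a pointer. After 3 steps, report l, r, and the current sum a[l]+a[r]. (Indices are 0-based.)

l=3, r=5, sum=71

l=0 r=5: -1+38=37 <71, l++
l=1 r=5: 3+38=41 <71, l++
l=2 r=5: 9+38=47 <71, l++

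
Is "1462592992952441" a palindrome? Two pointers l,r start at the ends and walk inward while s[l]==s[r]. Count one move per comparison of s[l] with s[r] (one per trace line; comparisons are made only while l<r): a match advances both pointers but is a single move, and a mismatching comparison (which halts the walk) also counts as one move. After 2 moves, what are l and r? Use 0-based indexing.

l=2, r=13

[0,15] '1'=='1' → l++,r--
[1,14] '4'=='4' → l++,r--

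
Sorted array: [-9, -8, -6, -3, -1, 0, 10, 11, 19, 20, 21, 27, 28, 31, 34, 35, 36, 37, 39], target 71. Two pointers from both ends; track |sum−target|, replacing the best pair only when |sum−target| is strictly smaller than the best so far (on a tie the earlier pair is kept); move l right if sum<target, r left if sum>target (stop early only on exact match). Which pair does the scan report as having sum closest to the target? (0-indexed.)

[0,18] -9+39=30 d=41 * → l++
[1,18] -8+39=31 d=40 * → l++
[2,18] -6+39=33 d=38 * → l++
[3,18] -3+39=36 d=35 * → l++
[4,18] -1+39=38 d=33 * → l++
[5,18] 0+39=39 d=32 * → l++
[6,18] 10+39=49 d=22 * → l++
[7,18] 11+39=50 d=21 * → l++
[8,18] 19+39=58 d=13 * → l++
[9,18] 20+39=59 d=12 * → l++
[10,18] 21+39=60 d=11 * → l++
[11,18] 27+39=66 d=5 * → l++
[12,18] 28+39=67 d=4 * → l++
[13,18] 31+39=70 d=1 * → l++
[14,18] 34+39=73 d=2 → r--
[14,17] 34+37=71 d=0 * → stop

pair (34, 37) with sum 71 (|Δ|=0)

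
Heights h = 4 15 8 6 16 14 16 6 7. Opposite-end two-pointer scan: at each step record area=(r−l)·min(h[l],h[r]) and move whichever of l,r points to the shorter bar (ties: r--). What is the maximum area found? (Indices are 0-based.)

max area = 75

[0,8] min(4,7)*8=32 best=32 * → l++
[1,8] min(15,7)*7=49 best=49 * → r--
[1,7] min(15,6)*6=36 best=49 → r--
[1,6] min(15,16)*5=75 best=75 * → l++
[2,6] min(8,16)*4=32 best=75 → l++
[3,6] min(6,16)*3=18 best=75 → l++
[4,6] min(16,16)*2=32 best=75 → r--
[4,5] min(16,14)*1=14 best=75 → r--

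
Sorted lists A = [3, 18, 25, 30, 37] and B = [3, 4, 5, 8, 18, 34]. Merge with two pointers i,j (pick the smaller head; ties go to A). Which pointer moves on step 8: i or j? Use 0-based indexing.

[i=0,j=0] A[i]=3<=B[j]=3 take 3 → i++
[i=1,j=0] A[i]=18>B[j]=3 take 3 → j++
[i=1,j=1] A[i]=18>B[j]=4 take 4 → j++
[i=1,j=2] A[i]=18>B[j]=5 take 5 → j++
[i=1,j=3] A[i]=18>B[j]=8 take 8 → j++
[i=1,j=4] A[i]=18<=B[j]=18 take 18 → i++
[i=2,j=4] A[i]=25>B[j]=18 take 18 → j++
[i=2,j=5] A[i]=25<=B[j]=34 take 25 → i++

i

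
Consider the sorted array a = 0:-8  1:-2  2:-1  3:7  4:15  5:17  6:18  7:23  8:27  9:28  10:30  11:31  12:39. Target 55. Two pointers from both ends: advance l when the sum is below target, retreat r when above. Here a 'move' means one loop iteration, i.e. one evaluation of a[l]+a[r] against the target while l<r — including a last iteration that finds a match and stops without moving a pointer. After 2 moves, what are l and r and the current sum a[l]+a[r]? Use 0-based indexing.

l=2, r=12, sum=38

l=0 r=12: -8+39=31 <55, l++
l=1 r=12: -2+39=37 <55, l++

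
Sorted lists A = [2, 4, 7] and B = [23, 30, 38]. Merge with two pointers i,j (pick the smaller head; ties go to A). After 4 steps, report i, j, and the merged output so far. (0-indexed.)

i=3, j=1, merged so far=[2, 4, 7, 23]

[i=0,j=0] A[i]=2<=B[j]=23 take 2 → i++
[i=1,j=0] A[i]=4<=B[j]=23 take 4 → i++
[i=2,j=0] A[i]=7<=B[j]=23 take 7 → i++
[i=3,j=0] A done, take B[j]=23 → j++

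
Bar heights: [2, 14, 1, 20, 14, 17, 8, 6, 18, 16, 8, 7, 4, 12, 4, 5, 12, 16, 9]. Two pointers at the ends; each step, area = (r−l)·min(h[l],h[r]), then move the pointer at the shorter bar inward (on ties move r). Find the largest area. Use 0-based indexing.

max area = 224

l=0 r=18: min(2,9)*18=36 best=36 *, l++
l=1 r=18: min(14,9)*17=153 best=153 *, r--
l=1 r=17: min(14,16)*16=224 best=224 *, l++
l=2 r=17: min(1,16)*15=15 best=224, l++
l=3 r=17: min(20,16)*14=224 best=224, r--
l=3 r=16: min(20,12)*13=156 best=224, r--
l=3 r=15: min(20,5)*12=60 best=224, r--
l=3 r=14: min(20,4)*11=44 best=224, r--
l=3 r=13: min(20,12)*10=120 best=224, r--
l=3 r=12: min(20,4)*9=36 best=224, r--
l=3 r=11: min(20,7)*8=56 best=224, r--
l=3 r=10: min(20,8)*7=56 best=224, r--
l=3 r=9: min(20,16)*6=96 best=224, r--
l=3 r=8: min(20,18)*5=90 best=224, r--
l=3 r=7: min(20,6)*4=24 best=224, r--
l=3 r=6: min(20,8)*3=24 best=224, r--
l=3 r=5: min(20,17)*2=34 best=224, r--
l=3 r=4: min(20,14)*1=14 best=224, r--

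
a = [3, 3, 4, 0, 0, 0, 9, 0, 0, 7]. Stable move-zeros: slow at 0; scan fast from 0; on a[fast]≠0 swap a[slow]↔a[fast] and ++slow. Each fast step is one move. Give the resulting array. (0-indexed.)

(s=0,f=0) a[fast]=3≠0 swap→a[0]=3 → slow++,fast++
(s=1,f=1) a[fast]=3≠0 swap→a[1]=3 → slow++,fast++
(s=2,f=2) a[fast]=4≠0 swap→a[2]=4 → slow++,fast++
(s=3,f=3) a[fast]=0 → fast++
(s=3,f=4) a[fast]=0 → fast++
(s=3,f=5) a[fast]=0 → fast++
(s=3,f=6) a[fast]=9≠0 swap→a[3]=9 → slow++,fast++
(s=4,f=7) a[fast]=0 → fast++
(s=4,f=8) a[fast]=0 → fast++
(s=4,f=9) a[fast]=7≠0 swap→a[4]=7 → slow++,fast++

[3, 3, 4, 9, 7, 0, 0, 0, 0, 0]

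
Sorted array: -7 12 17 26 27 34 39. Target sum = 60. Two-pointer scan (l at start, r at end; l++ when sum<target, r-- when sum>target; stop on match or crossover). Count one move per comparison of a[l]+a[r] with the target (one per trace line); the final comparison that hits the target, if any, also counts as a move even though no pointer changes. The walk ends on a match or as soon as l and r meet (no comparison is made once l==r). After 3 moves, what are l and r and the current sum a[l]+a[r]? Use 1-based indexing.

l=4, r=7, sum=65

l=1 r=7: -7+39=32 <60, l++
l=2 r=7: 12+39=51 <60, l++
l=3 r=7: 17+39=56 <60, l++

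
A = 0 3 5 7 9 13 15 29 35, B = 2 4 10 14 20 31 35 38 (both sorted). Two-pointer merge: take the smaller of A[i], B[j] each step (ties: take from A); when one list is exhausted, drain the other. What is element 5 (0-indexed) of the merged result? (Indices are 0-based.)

merged[5] = 7

i=0 j=0: A[i]=0<=B[j]=2 take 0, i++
i=1 j=0: A[i]=3>B[j]=2 take 2, j++
i=1 j=1: A[i]=3<=B[j]=4 take 3, i++
i=2 j=1: A[i]=5>B[j]=4 take 4, j++
i=2 j=2: A[i]=5<=B[j]=10 take 5, i++
i=3 j=2: A[i]=7<=B[j]=10 take 7, i++
i=4 j=2: A[i]=9<=B[j]=10 take 9, i++
i=5 j=2: A[i]=13>B[j]=10 take 10, j++
i=5 j=3: A[i]=13<=B[j]=14 take 13, i++
i=6 j=3: A[i]=15>B[j]=14 take 14, j++
i=6 j=4: A[i]=15<=B[j]=20 take 15, i++
i=7 j=4: A[i]=29>B[j]=20 take 20, j++
i=7 j=5: A[i]=29<=B[j]=31 take 29, i++
i=8 j=5: A[i]=35>B[j]=31 take 31, j++
i=8 j=6: A[i]=35<=B[j]=35 take 35, i++
i=9 j=6: A done, take B[j]=35, j++
i=9 j=7: A done, take B[j]=38, j++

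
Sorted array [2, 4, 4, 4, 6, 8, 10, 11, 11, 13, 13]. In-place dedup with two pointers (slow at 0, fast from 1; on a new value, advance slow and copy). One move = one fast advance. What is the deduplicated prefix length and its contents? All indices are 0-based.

(s=0,f=1) a[fast]=4≠a[slow]=2 write a[1]=4 → slow++,fast++
(s=1,f=2) a[fast]=4=a[slow] dup → fast++
(s=1,f=3) a[fast]=4=a[slow] dup → fast++
(s=1,f=4) a[fast]=6≠a[slow]=4 write a[2]=6 → slow++,fast++
(s=2,f=5) a[fast]=8≠a[slow]=6 write a[3]=8 → slow++,fast++
(s=3,f=6) a[fast]=10≠a[slow]=8 write a[4]=10 → slow++,fast++
(s=4,f=7) a[fast]=11≠a[slow]=10 write a[5]=11 → slow++,fast++
(s=5,f=8) a[fast]=11=a[slow] dup → fast++
(s=5,f=9) a[fast]=13≠a[slow]=11 write a[6]=13 → slow++,fast++
(s=6,f=10) a[fast]=13=a[slow] dup → fast++

length 7; prefix = [2, 4, 6, 8, 10, 11, 13]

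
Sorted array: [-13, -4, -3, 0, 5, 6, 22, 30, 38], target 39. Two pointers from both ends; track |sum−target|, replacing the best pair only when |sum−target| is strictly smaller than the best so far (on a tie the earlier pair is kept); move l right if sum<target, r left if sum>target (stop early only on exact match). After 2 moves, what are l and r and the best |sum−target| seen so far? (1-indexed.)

l=3, r=9, best |Δ|=5

l=1 r=9: -13+38=25 d=14 *, l++
l=2 r=9: -4+38=34 d=5 *, l++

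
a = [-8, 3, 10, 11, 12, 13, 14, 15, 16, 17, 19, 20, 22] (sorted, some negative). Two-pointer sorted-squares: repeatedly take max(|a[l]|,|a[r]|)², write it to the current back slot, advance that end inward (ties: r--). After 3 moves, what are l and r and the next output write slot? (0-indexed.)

l=0, r=9, next write slot=9

[0,12] |-8|<=|22| out[12]=484 → r--
[0,11] |-8|<=|20| out[11]=400 → r--
[0,10] |-8|<=|19| out[10]=361 → r--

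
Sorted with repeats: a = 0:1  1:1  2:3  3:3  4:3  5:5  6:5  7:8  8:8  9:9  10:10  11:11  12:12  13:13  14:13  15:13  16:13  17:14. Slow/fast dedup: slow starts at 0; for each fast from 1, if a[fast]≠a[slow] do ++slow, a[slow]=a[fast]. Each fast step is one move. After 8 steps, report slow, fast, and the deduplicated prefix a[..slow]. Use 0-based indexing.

slow=0 fast=1: a[fast]=1=a[slow] dup, fast++
slow=0 fast=2: a[fast]=3≠a[slow]=1 write a[1]=3, slow++,fast++
slow=1 fast=3: a[fast]=3=a[slow] dup, fast++
slow=1 fast=4: a[fast]=3=a[slow] dup, fast++
slow=1 fast=5: a[fast]=5≠a[slow]=3 write a[2]=5, slow++,fast++
slow=2 fast=6: a[fast]=5=a[slow] dup, fast++
slow=2 fast=7: a[fast]=8≠a[slow]=5 write a[3]=8, slow++,fast++
slow=3 fast=8: a[fast]=8=a[slow] dup, fast++

slow=3, fast=9, prefix=[1, 3, 5, 8]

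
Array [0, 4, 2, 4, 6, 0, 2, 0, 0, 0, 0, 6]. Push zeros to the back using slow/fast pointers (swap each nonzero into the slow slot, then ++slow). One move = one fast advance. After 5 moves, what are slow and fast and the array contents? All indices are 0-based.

slow=4, fast=5, a=[4, 2, 4, 6, 0, 0, 2, 0, 0, 0, 0, 6]

(s=0,f=0) a[fast]=0 → fast++
(s=0,f=1) a[fast]=4≠0 swap→a[0]=4 → slow++,fast++
(s=1,f=2) a[fast]=2≠0 swap→a[1]=2 → slow++,fast++
(s=2,f=3) a[fast]=4≠0 swap→a[2]=4 → slow++,fast++
(s=3,f=4) a[fast]=6≠0 swap→a[3]=6 → slow++,fast++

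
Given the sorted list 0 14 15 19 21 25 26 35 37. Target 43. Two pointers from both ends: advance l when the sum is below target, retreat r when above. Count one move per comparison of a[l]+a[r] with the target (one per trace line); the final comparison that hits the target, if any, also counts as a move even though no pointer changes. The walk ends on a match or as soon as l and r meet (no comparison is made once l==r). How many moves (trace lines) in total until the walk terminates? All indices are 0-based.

8 moves

l=0 r=8: 0+37=37 <43, l++
l=1 r=8: 14+37=51 >43, r--
l=1 r=7: 14+35=49 >43, r--
l=1 r=6: 14+26=40 <43, l++
l=2 r=6: 15+26=41 <43, l++
l=3 r=6: 19+26=45 >43, r--
l=3 r=5: 19+25=44 >43, r--
l=3 r=4: 19+21=40 <43, l++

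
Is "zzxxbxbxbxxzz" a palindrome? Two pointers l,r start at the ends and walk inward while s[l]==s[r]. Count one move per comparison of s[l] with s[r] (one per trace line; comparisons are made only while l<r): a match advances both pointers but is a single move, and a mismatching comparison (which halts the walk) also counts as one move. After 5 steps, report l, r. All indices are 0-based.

l=5, r=7

l=0 r=12: 'z'=='z', l++,r--
l=1 r=11: 'z'=='z', l++,r--
l=2 r=10: 'x'=='x', l++,r--
l=3 r=9: 'x'=='x', l++,r--
l=4 r=8: 'b'=='b', l++,r--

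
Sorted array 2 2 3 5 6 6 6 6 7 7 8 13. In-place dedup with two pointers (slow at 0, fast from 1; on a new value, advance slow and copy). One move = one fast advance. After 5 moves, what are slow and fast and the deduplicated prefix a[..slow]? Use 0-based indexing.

(s=0,f=1) a[fast]=2=a[slow] dup → fast++
(s=0,f=2) a[fast]=3≠a[slow]=2 write a[1]=3 → slow++,fast++
(s=1,f=3) a[fast]=5≠a[slow]=3 write a[2]=5 → slow++,fast++
(s=2,f=4) a[fast]=6≠a[slow]=5 write a[3]=6 → slow++,fast++
(s=3,f=5) a[fast]=6=a[slow] dup → fast++

slow=3, fast=6, prefix=[2, 3, 5, 6]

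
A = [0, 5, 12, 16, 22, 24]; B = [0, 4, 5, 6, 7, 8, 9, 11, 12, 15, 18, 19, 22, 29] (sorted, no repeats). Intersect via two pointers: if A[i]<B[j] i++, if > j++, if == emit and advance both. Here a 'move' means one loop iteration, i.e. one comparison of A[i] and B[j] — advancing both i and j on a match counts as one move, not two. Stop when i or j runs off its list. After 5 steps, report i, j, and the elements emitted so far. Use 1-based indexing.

i=1 j=1: 0==0 emit, i++,j++
i=2 j=2: 5>4, j++
i=2 j=3: 5==5 emit, i++,j++
i=3 j=4: 12>6, j++
i=3 j=5: 12>7, j++

i=3, j=6, emitted=[0, 5]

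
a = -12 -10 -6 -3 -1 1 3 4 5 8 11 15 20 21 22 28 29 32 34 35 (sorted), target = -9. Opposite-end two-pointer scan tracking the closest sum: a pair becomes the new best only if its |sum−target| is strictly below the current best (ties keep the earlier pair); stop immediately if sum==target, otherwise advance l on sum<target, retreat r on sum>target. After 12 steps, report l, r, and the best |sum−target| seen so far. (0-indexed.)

[0,19] -12+35=23 d=32 * → r--
[0,18] -12+34=22 d=31 * → r--
[0,17] -12+32=20 d=29 * → r--
[0,16] -12+29=17 d=26 * → r--
[0,15] -12+28=16 d=25 * → r--
[0,14] -12+22=10 d=19 * → r--
[0,13] -12+21=9 d=18 * → r--
[0,12] -12+20=8 d=17 * → r--
[0,11] -12+15=3 d=12 * → r--
[0,10] -12+11=-1 d=8 * → r--
[0,9] -12+8=-4 d=5 * → r--
[0,8] -12+5=-7 d=2 * → r--

l=0, r=7, best |Δ|=2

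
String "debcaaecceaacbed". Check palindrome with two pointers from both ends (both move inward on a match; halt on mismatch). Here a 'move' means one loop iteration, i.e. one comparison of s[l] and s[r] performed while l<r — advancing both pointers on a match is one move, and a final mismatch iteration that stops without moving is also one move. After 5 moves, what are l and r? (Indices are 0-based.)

[0,15] 'd'=='d' → l++,r--
[1,14] 'e'=='e' → l++,r--
[2,13] 'b'=='b' → l++,r--
[3,12] 'c'=='c' → l++,r--
[4,11] 'a'=='a' → l++,r--

l=5, r=10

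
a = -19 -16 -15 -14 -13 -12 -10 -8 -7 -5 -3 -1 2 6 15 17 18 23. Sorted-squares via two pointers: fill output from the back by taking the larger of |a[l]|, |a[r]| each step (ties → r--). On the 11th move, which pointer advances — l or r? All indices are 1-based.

l=1 r=18: |-19|<=|23| out[18]=529, r--
l=1 r=17: |-19|>|18| out[17]=361, l++
l=2 r=17: |-16|<=|18| out[16]=324, r--
l=2 r=16: |-16|<=|17| out[15]=289, r--
l=2 r=15: |-16|>|15| out[14]=256, l++
l=3 r=15: |-15|<=|15| out[13]=225, r--
l=3 r=14: |-15|>|6| out[12]=225, l++
l=4 r=14: |-14|>|6| out[11]=196, l++
l=5 r=14: |-13|>|6| out[10]=169, l++
l=6 r=14: |-12|>|6| out[9]=144, l++
l=7 r=14: |-10|>|6| out[8]=100, l++

l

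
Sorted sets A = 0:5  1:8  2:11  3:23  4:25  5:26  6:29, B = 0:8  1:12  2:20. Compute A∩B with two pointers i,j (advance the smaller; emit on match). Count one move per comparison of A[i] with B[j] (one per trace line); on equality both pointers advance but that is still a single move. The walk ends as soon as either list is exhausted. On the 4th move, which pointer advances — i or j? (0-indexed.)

j

i=0 j=0: 5<8, i++
i=1 j=0: 8==8 emit, i++,j++
i=2 j=1: 11<12, i++
i=3 j=1: 23>12, j++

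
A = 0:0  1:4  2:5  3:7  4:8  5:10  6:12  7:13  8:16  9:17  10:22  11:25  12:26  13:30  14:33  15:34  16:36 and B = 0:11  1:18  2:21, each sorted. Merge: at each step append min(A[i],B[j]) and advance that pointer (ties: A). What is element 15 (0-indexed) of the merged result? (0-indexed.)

merged[15] = 26

[i=0,j=0] A[i]=0<=B[j]=11 take 0 → i++
[i=1,j=0] A[i]=4<=B[j]=11 take 4 → i++
[i=2,j=0] A[i]=5<=B[j]=11 take 5 → i++
[i=3,j=0] A[i]=7<=B[j]=11 take 7 → i++
[i=4,j=0] A[i]=8<=B[j]=11 take 8 → i++
[i=5,j=0] A[i]=10<=B[j]=11 take 10 → i++
[i=6,j=0] A[i]=12>B[j]=11 take 11 → j++
[i=6,j=1] A[i]=12<=B[j]=18 take 12 → i++
[i=7,j=1] A[i]=13<=B[j]=18 take 13 → i++
[i=8,j=1] A[i]=16<=B[j]=18 take 16 → i++
[i=9,j=1] A[i]=17<=B[j]=18 take 17 → i++
[i=10,j=1] A[i]=22>B[j]=18 take 18 → j++
[i=10,j=2] A[i]=22>B[j]=21 take 21 → j++
[i=10,j=3] B done, take A[i]=22 → i++
[i=11,j=3] B done, take A[i]=25 → i++
[i=12,j=3] B done, take A[i]=26 → i++
[i=13,j=3] B done, take A[i]=30 → i++
[i=14,j=3] B done, take A[i]=33 → i++
[i=15,j=3] B done, take A[i]=34 → i++
[i=16,j=3] B done, take A[i]=36 → i++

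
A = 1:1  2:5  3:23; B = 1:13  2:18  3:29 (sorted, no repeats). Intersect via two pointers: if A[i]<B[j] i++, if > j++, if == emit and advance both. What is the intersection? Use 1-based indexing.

intersection = []

[i=1,j=1] 1<13 → i++
[i=2,j=1] 5<13 → i++
[i=3,j=1] 23>13 → j++
[i=3,j=2] 23>18 → j++
[i=3,j=3] 23<29 → i++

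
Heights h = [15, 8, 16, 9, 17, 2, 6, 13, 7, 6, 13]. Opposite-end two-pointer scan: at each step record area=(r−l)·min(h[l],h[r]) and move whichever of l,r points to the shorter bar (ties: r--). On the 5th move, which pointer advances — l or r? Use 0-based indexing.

r

l=0 r=10: min(15,13)*10=130 best=130 *, r--
l=0 r=9: min(15,6)*9=54 best=130, r--
l=0 r=8: min(15,7)*8=56 best=130, r--
l=0 r=7: min(15,13)*7=91 best=130, r--
l=0 r=6: min(15,6)*6=36 best=130, r--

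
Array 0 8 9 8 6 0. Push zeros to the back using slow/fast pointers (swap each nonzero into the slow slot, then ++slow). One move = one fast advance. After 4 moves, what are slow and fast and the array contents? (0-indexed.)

(s=0,f=0) a[fast]=0 → fast++
(s=0,f=1) a[fast]=8≠0 swap→a[0]=8 → slow++,fast++
(s=1,f=2) a[fast]=9≠0 swap→a[1]=9 → slow++,fast++
(s=2,f=3) a[fast]=8≠0 swap→a[2]=8 → slow++,fast++

slow=3, fast=4, a=[8, 9, 8, 0, 6, 0]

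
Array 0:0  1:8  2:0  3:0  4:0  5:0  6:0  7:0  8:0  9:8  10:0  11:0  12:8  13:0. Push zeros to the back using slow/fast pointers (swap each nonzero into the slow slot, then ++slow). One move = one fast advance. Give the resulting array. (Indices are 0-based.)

[8, 8, 8, 0, 0, 0, 0, 0, 0, 0, 0, 0, 0, 0]

(s=0,f=0) a[fast]=0 → fast++
(s=0,f=1) a[fast]=8≠0 swap→a[0]=8 → slow++,fast++
(s=1,f=2) a[fast]=0 → fast++
(s=1,f=3) a[fast]=0 → fast++
(s=1,f=4) a[fast]=0 → fast++
(s=1,f=5) a[fast]=0 → fast++
(s=1,f=6) a[fast]=0 → fast++
(s=1,f=7) a[fast]=0 → fast++
(s=1,f=8) a[fast]=0 → fast++
(s=1,f=9) a[fast]=8≠0 swap→a[1]=8 → slow++,fast++
(s=2,f=10) a[fast]=0 → fast++
(s=2,f=11) a[fast]=0 → fast++
(s=2,f=12) a[fast]=8≠0 swap→a[2]=8 → slow++,fast++
(s=3,f=13) a[fast]=0 → fast++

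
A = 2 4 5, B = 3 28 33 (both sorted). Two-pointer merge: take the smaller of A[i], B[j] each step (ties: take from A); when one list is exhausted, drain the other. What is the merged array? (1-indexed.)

[i=1,j=1] A[i]=2<=B[j]=3 take 2 → i++
[i=2,j=1] A[i]=4>B[j]=3 take 3 → j++
[i=2,j=2] A[i]=4<=B[j]=28 take 4 → i++
[i=3,j=2] A[i]=5<=B[j]=28 take 5 → i++
[i=4,j=2] A done, take B[j]=28 → j++
[i=4,j=3] A done, take B[j]=33 → j++

[2, 3, 4, 5, 28, 33]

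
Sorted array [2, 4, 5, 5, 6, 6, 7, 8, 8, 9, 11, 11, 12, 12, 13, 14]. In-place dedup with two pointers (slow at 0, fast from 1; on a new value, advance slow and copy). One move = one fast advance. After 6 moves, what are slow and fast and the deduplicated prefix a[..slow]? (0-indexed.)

slow=0 fast=1: a[fast]=4≠a[slow]=2 write a[1]=4, slow++,fast++
slow=1 fast=2: a[fast]=5≠a[slow]=4 write a[2]=5, slow++,fast++
slow=2 fast=3: a[fast]=5=a[slow] dup, fast++
slow=2 fast=4: a[fast]=6≠a[slow]=5 write a[3]=6, slow++,fast++
slow=3 fast=5: a[fast]=6=a[slow] dup, fast++
slow=3 fast=6: a[fast]=7≠a[slow]=6 write a[4]=7, slow++,fast++

slow=4, fast=7, prefix=[2, 4, 5, 6, 7]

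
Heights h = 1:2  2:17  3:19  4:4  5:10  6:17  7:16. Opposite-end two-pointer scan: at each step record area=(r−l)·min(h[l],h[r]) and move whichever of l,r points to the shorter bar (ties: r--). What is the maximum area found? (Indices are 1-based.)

[1,7] min(2,16)*6=12 best=12 * → l++
[2,7] min(17,16)*5=80 best=80 * → r--
[2,6] min(17,17)*4=68 best=80 → r--
[2,5] min(17,10)*3=30 best=80 → r--
[2,4] min(17,4)*2=8 best=80 → r--
[2,3] min(17,19)*1=17 best=80 → l++

max area = 80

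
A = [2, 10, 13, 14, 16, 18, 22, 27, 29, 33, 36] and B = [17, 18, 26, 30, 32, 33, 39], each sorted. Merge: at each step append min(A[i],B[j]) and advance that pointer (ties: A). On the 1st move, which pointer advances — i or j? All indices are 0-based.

i

[i=0,j=0] A[i]=2<=B[j]=17 take 2 → i++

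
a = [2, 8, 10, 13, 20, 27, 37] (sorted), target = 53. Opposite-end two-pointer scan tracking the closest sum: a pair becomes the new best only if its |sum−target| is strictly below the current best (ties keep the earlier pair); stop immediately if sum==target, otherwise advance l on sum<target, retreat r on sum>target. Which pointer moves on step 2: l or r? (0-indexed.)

l=0 r=6: 2+37=39 d=14 *, l++
l=1 r=6: 8+37=45 d=8 *, l++

l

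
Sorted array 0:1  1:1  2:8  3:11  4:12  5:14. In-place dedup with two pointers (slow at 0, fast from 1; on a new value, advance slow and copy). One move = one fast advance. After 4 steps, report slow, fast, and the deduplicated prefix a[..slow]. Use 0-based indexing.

slow=3, fast=5, prefix=[1, 8, 11, 12]

(s=0,f=1) a[fast]=1=a[slow] dup → fast++
(s=0,f=2) a[fast]=8≠a[slow]=1 write a[1]=8 → slow++,fast++
(s=1,f=3) a[fast]=11≠a[slow]=8 write a[2]=11 → slow++,fast++
(s=2,f=4) a[fast]=12≠a[slow]=11 write a[3]=12 → slow++,fast++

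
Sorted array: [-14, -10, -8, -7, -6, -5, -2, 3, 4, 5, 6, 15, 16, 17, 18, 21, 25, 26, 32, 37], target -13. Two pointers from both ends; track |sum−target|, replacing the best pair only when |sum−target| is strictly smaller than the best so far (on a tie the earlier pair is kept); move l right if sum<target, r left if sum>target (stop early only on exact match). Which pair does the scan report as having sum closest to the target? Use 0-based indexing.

l=0 r=19: -14+37=23 d=36 *, r--
l=0 r=18: -14+32=18 d=31 *, r--
l=0 r=17: -14+26=12 d=25 *, r--
l=0 r=16: -14+25=11 d=24 *, r--
l=0 r=15: -14+21=7 d=20 *, r--
l=0 r=14: -14+18=4 d=17 *, r--
l=0 r=13: -14+17=3 d=16 *, r--
l=0 r=12: -14+16=2 d=15 *, r--
l=0 r=11: -14+15=1 d=14 *, r--
l=0 r=10: -14+6=-8 d=5 *, r--
l=0 r=9: -14+5=-9 d=4 *, r--
l=0 r=8: -14+4=-10 d=3 *, r--
l=0 r=7: -14+3=-11 d=2 *, r--
l=0 r=6: -14+-2=-16 d=3, l++
l=1 r=6: -10+-2=-12 d=1 *, r--
l=1 r=5: -10+-5=-15 d=2, l++
l=2 r=5: -8+-5=-13 d=0 *, stop

pair (-8, -5) with sum -13 (|Δ|=0)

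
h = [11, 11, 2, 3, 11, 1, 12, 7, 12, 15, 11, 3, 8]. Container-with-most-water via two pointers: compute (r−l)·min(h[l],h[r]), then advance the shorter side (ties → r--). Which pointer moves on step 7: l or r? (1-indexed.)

l

l=1 r=13: min(11,8)*12=96 best=96 *, r--
l=1 r=12: min(11,3)*11=33 best=96, r--
l=1 r=11: min(11,11)*10=110 best=110 *, r--
l=1 r=10: min(11,15)*9=99 best=110, l++
l=2 r=10: min(11,15)*8=88 best=110, l++
l=3 r=10: min(2,15)*7=14 best=110, l++
l=4 r=10: min(3,15)*6=18 best=110, l++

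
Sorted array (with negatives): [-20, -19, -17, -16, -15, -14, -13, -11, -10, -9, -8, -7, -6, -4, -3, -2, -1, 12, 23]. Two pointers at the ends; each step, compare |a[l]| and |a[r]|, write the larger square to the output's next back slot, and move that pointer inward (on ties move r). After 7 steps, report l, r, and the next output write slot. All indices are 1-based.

l=7, r=18, next write slot=12

l=1 r=19: |-20|<=|23| out[19]=529, r--
l=1 r=18: |-20|>|12| out[18]=400, l++
l=2 r=18: |-19|>|12| out[17]=361, l++
l=3 r=18: |-17|>|12| out[16]=289, l++
l=4 r=18: |-16|>|12| out[15]=256, l++
l=5 r=18: |-15|>|12| out[14]=225, l++
l=6 r=18: |-14|>|12| out[13]=196, l++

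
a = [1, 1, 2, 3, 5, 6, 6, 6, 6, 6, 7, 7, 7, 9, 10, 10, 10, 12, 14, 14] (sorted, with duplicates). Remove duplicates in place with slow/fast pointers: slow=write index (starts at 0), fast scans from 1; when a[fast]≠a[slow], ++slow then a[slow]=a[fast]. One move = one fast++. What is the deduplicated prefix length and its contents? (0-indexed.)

slow=0 fast=1: a[fast]=1=a[slow] dup, fast++
slow=0 fast=2: a[fast]=2≠a[slow]=1 write a[1]=2, slow++,fast++
slow=1 fast=3: a[fast]=3≠a[slow]=2 write a[2]=3, slow++,fast++
slow=2 fast=4: a[fast]=5≠a[slow]=3 write a[3]=5, slow++,fast++
slow=3 fast=5: a[fast]=6≠a[slow]=5 write a[4]=6, slow++,fast++
slow=4 fast=6: a[fast]=6=a[slow] dup, fast++
slow=4 fast=7: a[fast]=6=a[slow] dup, fast++
slow=4 fast=8: a[fast]=6=a[slow] dup, fast++
slow=4 fast=9: a[fast]=6=a[slow] dup, fast++
slow=4 fast=10: a[fast]=7≠a[slow]=6 write a[5]=7, slow++,fast++
slow=5 fast=11: a[fast]=7=a[slow] dup, fast++
slow=5 fast=12: a[fast]=7=a[slow] dup, fast++
slow=5 fast=13: a[fast]=9≠a[slow]=7 write a[6]=9, slow++,fast++
slow=6 fast=14: a[fast]=10≠a[slow]=9 write a[7]=10, slow++,fast++
slow=7 fast=15: a[fast]=10=a[slow] dup, fast++
slow=7 fast=16: a[fast]=10=a[slow] dup, fast++
slow=7 fast=17: a[fast]=12≠a[slow]=10 write a[8]=12, slow++,fast++
slow=8 fast=18: a[fast]=14≠a[slow]=12 write a[9]=14, slow++,fast++
slow=9 fast=19: a[fast]=14=a[slow] dup, fast++

length 10; prefix = [1, 2, 3, 5, 6, 7, 9, 10, 12, 14]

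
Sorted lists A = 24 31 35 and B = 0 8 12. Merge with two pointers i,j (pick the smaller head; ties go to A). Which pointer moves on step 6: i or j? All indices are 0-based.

i

i=0 j=0: A[i]=24>B[j]=0 take 0, j++
i=0 j=1: A[i]=24>B[j]=8 take 8, j++
i=0 j=2: A[i]=24>B[j]=12 take 12, j++
i=0 j=3: B done, take A[i]=24, i++
i=1 j=3: B done, take A[i]=31, i++
i=2 j=3: B done, take A[i]=35, i++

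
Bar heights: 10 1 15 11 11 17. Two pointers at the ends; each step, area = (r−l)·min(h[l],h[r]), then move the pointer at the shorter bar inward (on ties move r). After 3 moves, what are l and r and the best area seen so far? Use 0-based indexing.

l=0 r=5: min(10,17)*5=50 best=50 *, l++
l=1 r=5: min(1,17)*4=4 best=50, l++
l=2 r=5: min(15,17)*3=45 best=50, l++

l=3, r=5, best area=50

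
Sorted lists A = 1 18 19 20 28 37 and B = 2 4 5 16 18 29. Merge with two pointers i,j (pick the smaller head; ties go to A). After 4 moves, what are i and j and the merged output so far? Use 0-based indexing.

i=1, j=3, merged so far=[1, 2, 4, 5]

i=0 j=0: A[i]=1<=B[j]=2 take 1, i++
i=1 j=0: A[i]=18>B[j]=2 take 2, j++
i=1 j=1: A[i]=18>B[j]=4 take 4, j++
i=1 j=2: A[i]=18>B[j]=5 take 5, j++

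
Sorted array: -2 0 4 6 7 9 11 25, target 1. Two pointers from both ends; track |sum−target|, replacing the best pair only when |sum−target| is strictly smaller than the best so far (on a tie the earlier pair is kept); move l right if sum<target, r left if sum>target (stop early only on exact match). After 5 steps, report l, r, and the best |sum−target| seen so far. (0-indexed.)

l=0, r=2, best |Δ|=3

[0,7] -2+25=23 d=22 * → r--
[0,6] -2+11=9 d=8 * → r--
[0,5] -2+9=7 d=6 * → r--
[0,4] -2+7=5 d=4 * → r--
[0,3] -2+6=4 d=3 * → r--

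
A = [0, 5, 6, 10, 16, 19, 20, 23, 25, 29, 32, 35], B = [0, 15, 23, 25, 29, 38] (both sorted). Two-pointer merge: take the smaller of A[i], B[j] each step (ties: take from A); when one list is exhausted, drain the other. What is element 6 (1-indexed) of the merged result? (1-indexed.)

i=1 j=1: A[i]=0<=B[j]=0 take 0, i++
i=2 j=1: A[i]=5>B[j]=0 take 0, j++
i=2 j=2: A[i]=5<=B[j]=15 take 5, i++
i=3 j=2: A[i]=6<=B[j]=15 take 6, i++
i=4 j=2: A[i]=10<=B[j]=15 take 10, i++
i=5 j=2: A[i]=16>B[j]=15 take 15, j++
i=5 j=3: A[i]=16<=B[j]=23 take 16, i++
i=6 j=3: A[i]=19<=B[j]=23 take 19, i++
i=7 j=3: A[i]=20<=B[j]=23 take 20, i++
i=8 j=3: A[i]=23<=B[j]=23 take 23, i++
i=9 j=3: A[i]=25>B[j]=23 take 23, j++
i=9 j=4: A[i]=25<=B[j]=25 take 25, i++
i=10 j=4: A[i]=29>B[j]=25 take 25, j++
i=10 j=5: A[i]=29<=B[j]=29 take 29, i++
i=11 j=5: A[i]=32>B[j]=29 take 29, j++
i=11 j=6: A[i]=32<=B[j]=38 take 32, i++
i=12 j=6: A[i]=35<=B[j]=38 take 35, i++
i=13 j=6: A done, take B[j]=38, j++

merged[6] = 15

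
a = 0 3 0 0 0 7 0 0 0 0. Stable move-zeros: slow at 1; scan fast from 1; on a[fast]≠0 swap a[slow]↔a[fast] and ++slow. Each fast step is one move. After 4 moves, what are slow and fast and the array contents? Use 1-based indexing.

(s=1,f=1) a[fast]=0 → fast++
(s=1,f=2) a[fast]=3≠0 swap→a[1]=3 → slow++,fast++
(s=2,f=3) a[fast]=0 → fast++
(s=2,f=4) a[fast]=0 → fast++

slow=2, fast=5, a=[3, 0, 0, 0, 0, 7, 0, 0, 0, 0]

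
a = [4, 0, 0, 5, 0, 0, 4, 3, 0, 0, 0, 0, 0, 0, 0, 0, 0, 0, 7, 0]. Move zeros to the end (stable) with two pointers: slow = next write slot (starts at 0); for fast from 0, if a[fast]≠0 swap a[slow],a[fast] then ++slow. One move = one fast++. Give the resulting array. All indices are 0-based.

(s=0,f=0) a[fast]=4≠0 swap→a[0]=4 → slow++,fast++
(s=1,f=1) a[fast]=0 → fast++
(s=1,f=2) a[fast]=0 → fast++
(s=1,f=3) a[fast]=5≠0 swap→a[1]=5 → slow++,fast++
(s=2,f=4) a[fast]=0 → fast++
(s=2,f=5) a[fast]=0 → fast++
(s=2,f=6) a[fast]=4≠0 swap→a[2]=4 → slow++,fast++
(s=3,f=7) a[fast]=3≠0 swap→a[3]=3 → slow++,fast++
(s=4,f=8) a[fast]=0 → fast++
(s=4,f=9) a[fast]=0 → fast++
(s=4,f=10) a[fast]=0 → fast++
(s=4,f=11) a[fast]=0 → fast++
(s=4,f=12) a[fast]=0 → fast++
(s=4,f=13) a[fast]=0 → fast++
(s=4,f=14) a[fast]=0 → fast++
(s=4,f=15) a[fast]=0 → fast++
(s=4,f=16) a[fast]=0 → fast++
(s=4,f=17) a[fast]=0 → fast++
(s=4,f=18) a[fast]=7≠0 swap→a[4]=7 → slow++,fast++
(s=5,f=19) a[fast]=0 → fast++

[4, 5, 4, 3, 7, 0, 0, 0, 0, 0, 0, 0, 0, 0, 0, 0, 0, 0, 0, 0]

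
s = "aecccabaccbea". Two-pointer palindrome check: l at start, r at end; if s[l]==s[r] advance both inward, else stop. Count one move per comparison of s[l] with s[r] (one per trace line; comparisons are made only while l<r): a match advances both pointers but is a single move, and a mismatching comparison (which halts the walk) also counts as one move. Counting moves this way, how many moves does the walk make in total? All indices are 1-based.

3 moves

l=1 r=13: 'a'=='a', l++,r--
l=2 r=12: 'e'=='e', l++,r--
l=3 r=11: 'c'!='b', stop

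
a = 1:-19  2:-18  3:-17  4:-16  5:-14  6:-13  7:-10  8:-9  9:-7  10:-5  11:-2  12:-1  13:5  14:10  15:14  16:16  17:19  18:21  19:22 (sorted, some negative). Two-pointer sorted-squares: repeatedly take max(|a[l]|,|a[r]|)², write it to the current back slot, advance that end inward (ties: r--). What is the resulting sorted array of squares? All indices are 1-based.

[1, 4, 25, 25, 49, 81, 100, 100, 169, 196, 196, 256, 256, 289, 324, 361, 361, 441, 484]

[1,19] |-19|<=|22| out[19]=484 → r--
[1,18] |-19|<=|21| out[18]=441 → r--
[1,17] |-19|<=|19| out[17]=361 → r--
[1,16] |-19|>|16| out[16]=361 → l++
[2,16] |-18|>|16| out[15]=324 → l++
[3,16] |-17|>|16| out[14]=289 → l++
[4,16] |-16|<=|16| out[13]=256 → r--
[4,15] |-16|>|14| out[12]=256 → l++
[5,15] |-14|<=|14| out[11]=196 → r--
[5,14] |-14|>|10| out[10]=196 → l++
[6,14] |-13|>|10| out[9]=169 → l++
[7,14] |-10|<=|10| out[8]=100 → r--
[7,13] |-10|>|5| out[7]=100 → l++
[8,13] |-9|>|5| out[6]=81 → l++
[9,13] |-7|>|5| out[5]=49 → l++
[10,13] |-5|<=|5| out[4]=25 → r--
[10,12] |-5|>|-1| out[3]=25 → l++
[11,12] |-2|>|-1| out[2]=4 → l++
[12,12] |-1|<=|-1| out[1]=1 → r--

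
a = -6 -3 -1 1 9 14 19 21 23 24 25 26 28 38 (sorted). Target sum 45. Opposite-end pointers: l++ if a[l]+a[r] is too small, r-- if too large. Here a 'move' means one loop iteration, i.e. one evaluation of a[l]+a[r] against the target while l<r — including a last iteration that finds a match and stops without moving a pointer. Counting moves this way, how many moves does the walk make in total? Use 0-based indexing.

l=0 r=13: -6+38=32 <45, l++
l=1 r=13: -3+38=35 <45, l++
l=2 r=13: -1+38=37 <45, l++
l=3 r=13: 1+38=39 <45, l++
l=4 r=13: 9+38=47 >45, r--
l=4 r=12: 9+28=37 <45, l++
l=5 r=12: 14+28=42 <45, l++
l=6 r=12: 19+28=47 >45, r--
l=6 r=11: 19+26=45, found

9 moves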